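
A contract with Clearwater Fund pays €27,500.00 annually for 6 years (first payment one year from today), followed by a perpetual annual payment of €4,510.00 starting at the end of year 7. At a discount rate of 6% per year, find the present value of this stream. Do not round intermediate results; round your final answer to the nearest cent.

€188215.95

PV of 6-year annuity: €27,500.00 × [1 − (1+0.06)^−6] / 0.06 = 135226.41897
Perpetuity value at year 6: €4,510.00 / 0.06 = 75166.66667
PV of perpetuity: 75166.66667 / (1+0.06)^6 = 52989.53396
Total PV = 135226.41897 + 52989.53396 = 188215.95292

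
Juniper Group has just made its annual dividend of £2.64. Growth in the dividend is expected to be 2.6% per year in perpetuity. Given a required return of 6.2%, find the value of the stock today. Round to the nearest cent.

D₁ = D₀ × (1 + g) = £2.64 × 1.026 = £2.7086
Growing perpetuity: P = D₁ / (r − g) = £2.7086 / (0.062 − 0.026) = £75.24

£75.24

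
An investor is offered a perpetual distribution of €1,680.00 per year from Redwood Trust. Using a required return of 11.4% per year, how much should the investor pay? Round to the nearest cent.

Level perpetuity: PV = C / r = €1,680.00 / 0.114 = €14,736.84

€14736.84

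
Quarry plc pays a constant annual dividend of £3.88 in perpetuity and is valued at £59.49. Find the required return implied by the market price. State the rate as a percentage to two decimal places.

6.52%

P = C/r ⇒ r = C/P = £3.88/£59.49 = 0.065221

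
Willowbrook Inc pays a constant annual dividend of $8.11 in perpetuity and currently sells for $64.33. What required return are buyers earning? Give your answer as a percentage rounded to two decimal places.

12.61%

P = C/r ⇒ r = C/P = $8.11/$64.33 = 0.126069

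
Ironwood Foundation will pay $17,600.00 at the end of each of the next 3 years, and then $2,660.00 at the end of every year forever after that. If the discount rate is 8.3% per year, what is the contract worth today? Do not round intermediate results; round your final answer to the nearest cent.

PV of 3-year annuity: $17,600.00 × [1 − (1+0.083)^−3] / 0.083 = 45112.49931
Perpetuity value at year 3: $2,660.00 / 0.083 = 32048.19277
PV of perpetuity: 32048.19277 / (1+0.083)^3 = 25230.05367
Total PV = 45112.49931 + 25230.05367 = 70342.55298

$70342.55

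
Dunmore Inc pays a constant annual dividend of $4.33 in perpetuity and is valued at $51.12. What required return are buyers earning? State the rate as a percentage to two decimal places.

8.47%

P = C/r ⇒ r = C/P = $4.33/$51.12 = 0.084703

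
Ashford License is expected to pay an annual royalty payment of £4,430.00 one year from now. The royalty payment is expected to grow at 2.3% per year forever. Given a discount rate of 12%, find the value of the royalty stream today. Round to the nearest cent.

Growing perpetuity: P = D₁ / (r − g) = £4,430.0000 / (0.12 − 0.023) = £45,670.10

£45670.10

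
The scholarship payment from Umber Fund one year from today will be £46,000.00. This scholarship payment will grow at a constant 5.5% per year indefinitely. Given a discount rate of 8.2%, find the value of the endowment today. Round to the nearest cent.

Growing perpetuity: P = D₁ / (r − g) = £46,000.0000 / (0.082 − 0.055) = £1,703,703.70

£1703703.70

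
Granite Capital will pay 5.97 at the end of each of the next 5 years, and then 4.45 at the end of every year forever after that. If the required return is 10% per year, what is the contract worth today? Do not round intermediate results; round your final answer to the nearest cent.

PV of 5-year annuity: 5.97 × [1 − (1+0.1)^−5] / 0.1 = 22.63100
Perpetuity value at year 5: 4.45 / 0.1 = 44.50000
PV of perpetuity: 44.50000 / (1+0.1)^5 = 27.63100
Total PV = 22.63100 + 27.63100 = 50.26200

50.26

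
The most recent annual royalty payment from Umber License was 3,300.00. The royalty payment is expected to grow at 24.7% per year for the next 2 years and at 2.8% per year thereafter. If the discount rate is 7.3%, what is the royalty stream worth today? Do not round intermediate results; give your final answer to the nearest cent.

D_1 = 4115.10000
D_2 = 5131.52970
Terminal value at year 2: TV = D_2×(1+g_2)/(r−g_2) = 5275.21253/0.045 = 117226.94515
P_0 = D_1/(1+r)^1 + D_2/(1+r)^2 + TV/(1+r)^2
    = 3835.13514 + 4457.04894 + 101818.80692 = 110110.99099

110110.99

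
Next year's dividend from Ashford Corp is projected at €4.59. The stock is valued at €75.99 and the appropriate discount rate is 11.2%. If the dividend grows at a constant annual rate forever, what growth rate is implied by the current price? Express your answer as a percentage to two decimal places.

P = D₁/(r−g) ⇒ g = r − D₁/P = 0.112 − €4.59/€75.99 = 0.051597

5.16%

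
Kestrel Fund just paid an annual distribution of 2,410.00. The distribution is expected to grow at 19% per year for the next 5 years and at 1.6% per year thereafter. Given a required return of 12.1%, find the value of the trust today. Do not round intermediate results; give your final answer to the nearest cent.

45902.43

D_1 = 2867.90000
D_2 = 3412.80100
D_3 = 4061.23319
D_4 = 4832.86750
D_5 = 5751.11232
Terminal value at year 5: TV = D_5×(1+g_2)/(r−g_2) = 5843.13012/0.105 = 55648.85826
P_0 = D_1/(1+r)^1 + D_2/(1+r)^2 + D_3/(1+r)^3 + D_4/(1+r)^4 + D_5/(1+r)^5 + TV/(1+r)^5
    = 2558.34077 + 2715.81223 + 2882.97641 + 3060.42991 + 3248.80606 + 31436.06626 = 45902.43164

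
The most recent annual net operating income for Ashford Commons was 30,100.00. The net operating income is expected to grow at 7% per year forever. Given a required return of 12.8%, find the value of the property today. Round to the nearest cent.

D₁ = D₀ × (1 + g) = 30,100.00 × 1.07 = 32,207.0000
Growing perpetuity: P = D₁ / (r − g) = 32,207.0000 / (0.128 − 0.07) = 555,293.10

555293.10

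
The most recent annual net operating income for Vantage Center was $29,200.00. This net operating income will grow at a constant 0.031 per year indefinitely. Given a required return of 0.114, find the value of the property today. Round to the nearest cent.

$362713.25

D₁ = D₀ × (1 + g) = $29,200.00 × 1.031 = $30,105.2000
Growing perpetuity: P = D₁ / (r − g) = $30,105.2000 / (0.114 − 0.031) = $362,713.25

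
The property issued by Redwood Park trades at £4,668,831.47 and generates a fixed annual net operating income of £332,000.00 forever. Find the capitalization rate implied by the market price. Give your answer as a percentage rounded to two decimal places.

P = C/r ⇒ r = C/P = £332,000.00/£4,668,831.47 = 0.071110

7.11%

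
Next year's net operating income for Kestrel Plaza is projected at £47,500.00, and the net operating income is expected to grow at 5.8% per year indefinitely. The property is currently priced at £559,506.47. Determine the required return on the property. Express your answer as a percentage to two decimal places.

14.29%

P = D₁/(r − g) ⇒ r = D₁/P + g = £47,500.0000/£559,506.47 + 0.058 = 0.084896 + 0.058 = 0.142896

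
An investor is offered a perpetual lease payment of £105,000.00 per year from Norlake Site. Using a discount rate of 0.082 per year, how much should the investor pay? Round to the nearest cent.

Level perpetuity: PV = C / r = £105,000.00 / 0.082 = £1,280,487.80

£1280487.80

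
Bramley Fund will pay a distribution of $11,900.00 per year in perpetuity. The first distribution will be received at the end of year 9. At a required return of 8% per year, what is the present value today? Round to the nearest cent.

Value at end of year 8: C / r = $11,900.00 / 0.08 = $148,750.0000
Discount to today: PV = $148,750.0000 / (1 + 0.08)^8 = $148,750.0000 / 1.850930 = $80,365.00

$80365.00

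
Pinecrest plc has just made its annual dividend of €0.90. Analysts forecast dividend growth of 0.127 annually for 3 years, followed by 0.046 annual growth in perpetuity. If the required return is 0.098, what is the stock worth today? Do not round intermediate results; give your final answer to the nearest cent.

€22.42

D_1 = 1.01430
D_2 = 1.14312
D_3 = 1.28829
Terminal value at year 3: TV = D_3×(1+g_2)/(r−g_2) = 1.34755/0.052 = 25.91449
P_0 = D_1/(1+r)^1 + D_2/(1+r)^2 + D_3/(1+r)^3 + TV/(1+r)^3
    = 0.92377 + 0.94817 + 0.97321 + 19.57652 = 22.42167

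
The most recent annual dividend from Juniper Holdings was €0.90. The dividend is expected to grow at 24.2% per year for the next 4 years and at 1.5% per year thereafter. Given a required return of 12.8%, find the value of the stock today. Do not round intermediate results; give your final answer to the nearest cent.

€16.49

D_1 = 1.11780
D_2 = 1.38831
D_3 = 1.72428
D_4 = 2.14155
Terminal value at year 4: TV = D_4×(1+g_2)/(r−g_2) = 2.17368/0.113 = 19.23608
P_0 = D_1/(1+r)^1 + D_2/(1+r)^2 + D_3/(1+r)^3 + D_4/(1+r)^4 + TV/(1+r)^4
    = 0.99096 + 1.09111 + 1.20138 + 1.32279 + 11.88174 = 16.48798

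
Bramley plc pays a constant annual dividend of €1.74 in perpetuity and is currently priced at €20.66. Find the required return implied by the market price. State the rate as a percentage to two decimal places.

8.42%

P = C/r ⇒ r = C/P = €1.74/€20.66 = 0.084221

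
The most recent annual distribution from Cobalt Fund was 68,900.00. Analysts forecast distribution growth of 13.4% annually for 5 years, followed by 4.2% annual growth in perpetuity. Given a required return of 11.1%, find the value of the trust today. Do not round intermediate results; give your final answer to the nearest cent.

D_1 = 78132.60000
D_2 = 88602.36840
D_3 = 100475.08577
D_4 = 113938.74726
D_5 = 129206.53939
Terminal value at year 5: TV = D_5×(1+g_2)/(r−g_2) = 134633.21405/0.069 = 1951206.00066
P_0 = D_1/(1+r)^1 + D_2/(1+r)^2 + D_3/(1+r)^3 + D_4/(1+r)^4 + D_5/(1+r)^5 + TV/(1+r)^5
    = 70326.37264 + 71782.27414 + 73268.31582 + 74785.12164 + 76333.32848 + 1152743.88801 = 1519239.30072

1519239.30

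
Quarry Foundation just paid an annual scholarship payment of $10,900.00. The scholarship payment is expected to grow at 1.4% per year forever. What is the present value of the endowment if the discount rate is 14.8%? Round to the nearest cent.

$82482.09

D₁ = D₀ × (1 + g) = $10,900.00 × 1.014 = $11,052.6000
Growing perpetuity: P = D₁ / (r − g) = $11,052.6000 / (0.148 − 0.014) = $82,482.09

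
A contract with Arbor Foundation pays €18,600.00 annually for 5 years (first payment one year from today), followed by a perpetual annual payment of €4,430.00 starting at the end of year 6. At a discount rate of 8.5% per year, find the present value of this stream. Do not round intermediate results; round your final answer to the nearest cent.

PV of 5-year annuity: €18,600.00 × [1 − (1+0.085)^−5] / 0.085 = 73295.94267
Perpetuity value at year 5: €4,430.00 / 0.085 = 52117.64706
PV of perpetuity: 52117.64706 / (1+0.085)^5 = 34660.60265
Total PV = 73295.94267 + 34660.60265 = 107956.54532

€107956.55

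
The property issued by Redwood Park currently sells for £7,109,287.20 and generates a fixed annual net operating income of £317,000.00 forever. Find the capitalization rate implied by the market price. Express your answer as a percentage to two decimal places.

4.46%

P = C/r ⇒ r = C/P = £317,000.00/£7,109,287.20 = 0.044590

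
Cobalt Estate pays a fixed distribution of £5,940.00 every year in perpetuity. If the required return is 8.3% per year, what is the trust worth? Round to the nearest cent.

£71566.27

Level perpetuity: PV = C / r = £5,940.00 / 0.083 = £71,566.27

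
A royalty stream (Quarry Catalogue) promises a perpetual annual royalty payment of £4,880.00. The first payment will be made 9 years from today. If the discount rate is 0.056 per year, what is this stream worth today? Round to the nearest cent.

£56353.44

Value at end of year 8: C / r = £4,880.00 / 0.056 = £87,142.8571
Discount to today: PV = £87,142.8571 / (1 + 0.056)^8 = £87,142.8571 / 1.546363 = £56,353.44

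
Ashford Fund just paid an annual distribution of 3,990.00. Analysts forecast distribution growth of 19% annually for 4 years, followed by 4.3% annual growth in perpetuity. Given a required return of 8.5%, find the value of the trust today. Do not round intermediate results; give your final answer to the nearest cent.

163589.51

D_1 = 4748.10000
D_2 = 5650.23900
D_3 = 6723.78441
D_4 = 8001.30345
Terminal value at year 4: TV = D_4×(1+g_2)/(r−g_2) = 8345.35950/0.042 = 198699.03562
P_0 = D_1/(1+r)^1 + D_2/(1+r)^2 + D_3/(1+r)^3 + D_4/(1+r)^4 + TV/(1+r)^4
    = 4376.12903 + 4799.62539 + 5264.10527 + 5773.53481 + 143376.11441 = 163589.50891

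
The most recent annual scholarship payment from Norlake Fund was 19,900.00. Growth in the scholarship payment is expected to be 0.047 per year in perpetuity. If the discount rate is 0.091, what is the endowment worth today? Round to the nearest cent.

473529.55

D₁ = D₀ × (1 + g) = 19,900.00 × 1.047 = 20,835.3000
Growing perpetuity: P = D₁ / (r − g) = 20,835.3000 / (0.091 − 0.047) = 473,529.55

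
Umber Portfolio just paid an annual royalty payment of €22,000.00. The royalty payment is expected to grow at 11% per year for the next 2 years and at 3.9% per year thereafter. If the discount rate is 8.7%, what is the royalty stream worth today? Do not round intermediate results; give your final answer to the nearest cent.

D_1 = 24420.00000
D_2 = 27106.20000
Terminal value at year 2: TV = D_2×(1+g_2)/(r−g_2) = 28163.34180/0.048 = 586736.28750
P_0 = D_1/(1+r)^1 + D_2/(1+r)^2 + TV/(1+r)^2
    = 22465.50138 + 22940.85238 + 496573.86704 = 541980.22079

€541980.22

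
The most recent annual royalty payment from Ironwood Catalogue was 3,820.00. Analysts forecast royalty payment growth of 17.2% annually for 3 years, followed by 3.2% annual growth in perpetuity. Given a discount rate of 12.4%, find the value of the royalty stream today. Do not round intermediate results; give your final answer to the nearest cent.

D_1 = 4477.04000
D_2 = 5247.09088
D_3 = 6149.59051
Terminal value at year 3: TV = D_3×(1+g_2)/(r−g_2) = 6346.37741/0.092 = 68982.36313
P_0 = D_1/(1+r)^1 + D_2/(1+r)^2 + D_3/(1+r)^3 + TV/(1+r)^3
    = 3983.13167 + 4153.22982 + 4330.59195 + 48577.94448 = 61044.89793

61044.90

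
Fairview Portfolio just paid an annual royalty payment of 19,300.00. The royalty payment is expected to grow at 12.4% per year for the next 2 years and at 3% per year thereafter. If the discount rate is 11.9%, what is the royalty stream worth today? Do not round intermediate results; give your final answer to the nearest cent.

264219.17

D_1 = 21693.20000
D_2 = 24383.15680
Terminal value at year 2: TV = D_2×(1+g_2)/(r−g_2) = 25114.65150/0.089 = 282187.09555
P_0 = D_1/(1+r)^1 + D_2/(1+r)^2 + TV/(1+r)^2
    = 19386.23771 + 19472.86076 + 225360.07394 = 264219.17242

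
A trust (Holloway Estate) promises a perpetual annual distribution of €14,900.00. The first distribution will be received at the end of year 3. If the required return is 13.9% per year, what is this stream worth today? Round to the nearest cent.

Value at end of year 2: C / r = €14,900.00 / 0.139 = €107,194.2446
Discount to today: PV = €107,194.2446 / (1 + 0.139)^2 = €107,194.2446 / 1.297321 = €82,627.39

€82627.39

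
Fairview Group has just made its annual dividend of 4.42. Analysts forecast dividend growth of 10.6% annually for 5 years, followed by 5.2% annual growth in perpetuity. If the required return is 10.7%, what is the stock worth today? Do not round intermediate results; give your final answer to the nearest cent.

106.20

D_1 = 4.88852
D_2 = 5.40670
D_3 = 5.97981
D_4 = 6.61367
D_5 = 7.31472
Terminal value at year 5: TV = D_5×(1+g_2)/(r−g_2) = 7.69509/0.055 = 139.91071
P_0 = D_1/(1+r)^1 + D_2/(1+r)^2 + D_3/(1+r)^3 + D_4/(1+r)^4 + D_5/(1+r)^5 + TV/(1+r)^5
    = 4.41601 + 4.41202 + 4.40803 + 4.40405 + 4.40007 + 84.16138 = 106.20156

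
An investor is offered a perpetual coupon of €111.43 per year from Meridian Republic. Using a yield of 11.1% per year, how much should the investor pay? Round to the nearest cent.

Level perpetuity: PV = C / r = €111.43 / 0.111 = €1,003.87

€1003.87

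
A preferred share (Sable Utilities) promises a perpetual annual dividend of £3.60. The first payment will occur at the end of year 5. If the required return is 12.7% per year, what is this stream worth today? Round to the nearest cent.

£17.57

Value at end of year 4: C / r = £3.60 / 0.127 = £28.3465
Discount to today: PV = £28.3465 / (1 + 0.127)^4 = £28.3465 / 1.613228 = £17.57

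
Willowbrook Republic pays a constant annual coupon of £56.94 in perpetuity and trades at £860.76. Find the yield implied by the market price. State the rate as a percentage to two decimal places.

P = C/r ⇒ r = C/P = £56.94/£860.76 = 0.066151

6.62%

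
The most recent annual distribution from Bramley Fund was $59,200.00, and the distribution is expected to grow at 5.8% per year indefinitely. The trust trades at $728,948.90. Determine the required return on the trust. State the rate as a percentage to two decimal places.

D₁ = $59,200.00 × 1.058 = $62,633.6000
P = D₁/(r − g) ⇒ r = D₁/P + g = $62,633.6000/$728,948.90 + 0.058 = 0.085923 + 0.058 = 0.143923

14.39%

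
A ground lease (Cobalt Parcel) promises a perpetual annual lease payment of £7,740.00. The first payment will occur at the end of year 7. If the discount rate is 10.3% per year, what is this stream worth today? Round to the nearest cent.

Value at end of year 6: C / r = £7,740.00 / 0.103 = £75,145.6311
Discount to today: PV = £75,145.6311 / (1 + 0.103)^6 = £75,145.6311 / 1.800749 = £41,730.22

£41730.22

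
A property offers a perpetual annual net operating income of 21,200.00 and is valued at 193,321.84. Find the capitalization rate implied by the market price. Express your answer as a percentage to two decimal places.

10.97%

P = C/r ⇒ r = C/P = 21,200.00/193,321.84 = 0.109662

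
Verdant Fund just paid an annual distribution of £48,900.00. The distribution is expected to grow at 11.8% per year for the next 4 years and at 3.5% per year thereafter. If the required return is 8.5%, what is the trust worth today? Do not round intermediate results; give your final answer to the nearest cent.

D_1 = 54670.20000
D_2 = 61121.28360
D_3 = 68333.59506
D_4 = 76396.95928
Terminal value at year 4: TV = D_4×(1+g_2)/(r−g_2) = 79070.85286/0.05 = 1581417.05715
P_0 = D_1/(1+r)^1 + D_2/(1+r)^2 + D_3/(1+r)^3 + D_4/(1+r)^4 + TV/(1+r)^4
    = 50387.28111 + 51919.79749 + 53498.92497 + 55126.08121 + 1141109.88114 = 1352041.96592

£1352041.97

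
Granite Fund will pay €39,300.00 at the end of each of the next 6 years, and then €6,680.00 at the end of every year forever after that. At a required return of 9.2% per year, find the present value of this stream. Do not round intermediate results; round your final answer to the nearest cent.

PV of 6-year annuity: €39,300.00 × [1 − (1+0.092)^−6] / 0.092 = 175250.29039
Perpetuity value at year 6: €6,680.00 / 0.092 = 72608.69565
PV of perpetuity: 72608.69565 / (1+0.092)^6 = 42820.60558
Total PV = 175250.29039 + 42820.60558 = 218070.89597

€218070.90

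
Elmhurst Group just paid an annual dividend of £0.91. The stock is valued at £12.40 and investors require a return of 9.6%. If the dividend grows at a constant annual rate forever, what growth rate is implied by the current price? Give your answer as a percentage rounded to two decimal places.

2.11%

P = D₀(1+g)/(r−g) ⇒ P(r−g) = D₀(1+g) ⇒ g(P+D₀) = P·r − D₀
g = (P·r − D₀)/(P + D₀) = (£12.40×0.096 − £0.91) / (£12.40 + £0.91) = 0.021067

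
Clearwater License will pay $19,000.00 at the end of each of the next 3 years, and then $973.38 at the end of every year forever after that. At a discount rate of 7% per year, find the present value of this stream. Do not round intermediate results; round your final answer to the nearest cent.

$61212.98

PV of 3-year annuity: $19,000.00 × [1 − (1+0.07)^−3] / 0.07 = 49862.00484
Perpetuity value at year 3: $973.38 / 0.07 = 13905.42857
PV of perpetuity: 13905.42857 / (1+0.07)^3 = 11350.97182
Total PV = 49862.00484 + 11350.97182 = 61212.97666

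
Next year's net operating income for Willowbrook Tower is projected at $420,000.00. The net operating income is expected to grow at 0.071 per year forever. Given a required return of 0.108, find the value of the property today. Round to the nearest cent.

Growing perpetuity: P = D₁ / (r − g) = $420,000.0000 / (0.108 − 0.071) = $11,351,351.35

$11351351.35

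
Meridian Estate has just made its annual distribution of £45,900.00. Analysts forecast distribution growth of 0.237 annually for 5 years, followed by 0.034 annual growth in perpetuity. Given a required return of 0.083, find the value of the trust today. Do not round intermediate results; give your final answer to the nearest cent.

D_1 = 56778.30000
D_2 = 70234.75710
D_3 = 86880.39453
D_4 = 107471.04804
D_5 = 132941.68642
Terminal value at year 5: TV = D_5×(1+g_2)/(r−g_2) = 137461.70376/0.049 = 2805340.89306
P_0 = D_1/(1+r)^1 + D_2/(1+r)^2 + D_3/(1+r)^3 + D_4/(1+r)^4 + D_5/(1+r)^5 + TV/(1+r)^5
    = 52426.86981 + 59881.84483 + 68396.89940 + 78122.77430 + 89231.64525 + 1882969.82013 = 2231029.85371

£2231029.85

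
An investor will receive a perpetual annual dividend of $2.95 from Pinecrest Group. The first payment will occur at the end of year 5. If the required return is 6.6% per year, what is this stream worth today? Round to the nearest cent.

$34.61

Value at end of year 4: C / r = $2.95 / 0.066 = $44.6970
Discount to today: PV = $44.6970 / (1 + 0.066)^4 = $44.6970 / 1.291305 = $34.61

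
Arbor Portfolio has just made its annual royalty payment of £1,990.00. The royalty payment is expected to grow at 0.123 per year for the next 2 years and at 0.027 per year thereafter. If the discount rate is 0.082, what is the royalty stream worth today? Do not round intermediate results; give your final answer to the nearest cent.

£44237.26

D_1 = 2234.77000
D_2 = 2509.64671
Terminal value at year 2: TV = D_2×(1+g_2)/(r−g_2) = 2577.40717/0.055 = 46861.94857
P_0 = D_1/(1+r)^1 + D_2/(1+r)^2 + TV/(1+r)^2
    = 2065.40665 + 2143.67068 + 40028.17792 = 44237.25525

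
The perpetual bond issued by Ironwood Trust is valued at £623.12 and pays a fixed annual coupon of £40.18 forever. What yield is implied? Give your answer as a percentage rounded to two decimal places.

6.45%

P = C/r ⇒ r = C/P = £40.18/£623.12 = 0.064482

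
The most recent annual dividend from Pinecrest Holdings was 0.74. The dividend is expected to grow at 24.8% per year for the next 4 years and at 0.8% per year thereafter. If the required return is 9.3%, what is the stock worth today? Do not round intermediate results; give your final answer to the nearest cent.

19.09

D_1 = 0.92352
D_2 = 1.15255
D_3 = 1.43839
D_4 = 1.79511
Terminal value at year 4: TV = D_4×(1+g_2)/(r−g_2) = 1.80947/0.085 = 21.28784
P_0 = D_1/(1+r)^1 + D_2/(1+r)^2 + D_3/(1+r)^3 + D_4/(1+r)^4 + TV/(1+r)^4
    = 0.84494 + 0.96476 + 1.10158 + 1.25779 + 14.91595 = 19.08503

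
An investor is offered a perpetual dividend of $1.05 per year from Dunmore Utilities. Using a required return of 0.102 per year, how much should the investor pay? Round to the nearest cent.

$10.29

Level perpetuity: PV = C / r = $1.05 / 0.102 = $10.29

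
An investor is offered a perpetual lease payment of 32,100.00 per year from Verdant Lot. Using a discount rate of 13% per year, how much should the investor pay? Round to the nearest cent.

246923.08

Level perpetuity: PV = C / r = 32,100.00 / 0.13 = 246,923.08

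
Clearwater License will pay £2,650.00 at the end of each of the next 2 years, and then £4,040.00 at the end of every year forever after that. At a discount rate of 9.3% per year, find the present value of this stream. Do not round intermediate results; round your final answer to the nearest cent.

PV of 2-year annuity: £2,650.00 × [1 − (1+0.093)^−2] / 0.093 = 4642.74444
Perpetuity value at year 2: £4,040.00 / 0.093 = 43440.86022
PV of perpetuity: 43440.86022 / (1+0.093)^2 = 36362.86492
Total PV = 4642.74444 + 36362.86492 = 41005.60936

£41005.61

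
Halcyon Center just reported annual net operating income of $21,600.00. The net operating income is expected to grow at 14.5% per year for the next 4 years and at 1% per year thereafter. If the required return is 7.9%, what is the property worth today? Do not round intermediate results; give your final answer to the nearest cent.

$501369.55

D_1 = 24732.00000
D_2 = 28318.14000
D_3 = 32424.27030
D_4 = 37125.78949
Terminal value at year 4: TV = D_4×(1+g_2)/(r−g_2) = 37497.04739/0.069 = 543435.46940
P_0 = D_1/(1+r)^1 + D_2/(1+r)^2 + D_3/(1+r)^3 + D_4/(1+r)^4 + TV/(1+r)^4
    = 22921.22335 + 24323.26297 + 25811.06218 + 27389.86673 + 400924.13619 = 501369.55143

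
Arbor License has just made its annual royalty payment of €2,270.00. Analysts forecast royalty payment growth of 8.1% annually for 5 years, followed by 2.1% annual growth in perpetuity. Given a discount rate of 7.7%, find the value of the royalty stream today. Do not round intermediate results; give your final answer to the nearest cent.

€53638.34

D_1 = 2453.87000
D_2 = 2652.63347
D_3 = 2867.49678
D_4 = 3099.76402
D_5 = 3350.84491
Terminal value at year 5: TV = D_5×(1+g_2)/(r−g_2) = 3421.21265/0.056 = 61093.08302
P_0 = D_1/(1+r)^1 + D_2/(1+r)^2 + D_3/(1+r)^3 + D_4/(1+r)^4 + D_5/(1+r)^5 + TV/(1+r)^5
    = 2278.43083 + 2286.89297 + 2295.38653 + 2303.91164 + 2312.46842 + 42161.25458 = 53638.34497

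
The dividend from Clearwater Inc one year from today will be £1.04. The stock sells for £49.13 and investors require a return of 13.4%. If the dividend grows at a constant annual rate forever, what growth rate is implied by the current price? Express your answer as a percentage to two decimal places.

P = D₁/(r−g) ⇒ g = r − D₁/P = 0.134 − £1.04/£49.13 = 0.112832

11.28%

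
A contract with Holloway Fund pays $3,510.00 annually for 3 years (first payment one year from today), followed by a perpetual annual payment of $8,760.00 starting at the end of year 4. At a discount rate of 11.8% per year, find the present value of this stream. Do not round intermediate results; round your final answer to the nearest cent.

PV of 3-year annuity: $3,510.00 × [1 − (1+0.118)^−3] / 0.118 = 8459.48624
Perpetuity value at year 3: $8,760.00 / 0.118 = 74237.28814
PV of perpetuity: 74237.28814 / (1+0.118)^3 = 53124.72418
Total PV = 8459.48624 + 53124.72418 = 61584.21042

$61584.21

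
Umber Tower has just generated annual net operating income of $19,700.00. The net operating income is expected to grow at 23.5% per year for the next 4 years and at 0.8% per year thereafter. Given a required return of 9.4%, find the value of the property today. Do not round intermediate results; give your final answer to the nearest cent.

D_1 = 24329.50000
D_2 = 30046.93250
D_3 = 37107.96164
D_4 = 45828.33262
Terminal value at year 4: TV = D_4×(1+g_2)/(r−g_2) = 46194.95928/0.086 = 537150.68934
P_0 = D_1/(1+r)^1 + D_2/(1+r)^2 + D_3/(1+r)^3 + D_4/(1+r)^4 + TV/(1+r)^4
    = 22239.03108 + 25105.30474 + 28340.99758 + 31993.72213 + 374996.18495 = 482675.24047

$482675.24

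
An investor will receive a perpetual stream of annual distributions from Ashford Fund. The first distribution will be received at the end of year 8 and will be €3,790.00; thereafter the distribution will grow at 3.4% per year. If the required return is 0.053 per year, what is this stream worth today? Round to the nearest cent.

Value at end of year 7: C₁ / (r − g) = €3,790.00 / (0.053 − 0.034) = €199,473.6842
Discount to today: PV = €199,473.6842 / (1 + 0.053)^7 = €199,473.6842 / 1.435485 = €138,959.11

€138959.11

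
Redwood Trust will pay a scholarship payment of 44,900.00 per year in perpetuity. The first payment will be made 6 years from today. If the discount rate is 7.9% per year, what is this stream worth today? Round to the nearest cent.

Value at end of year 5: C / r = 44,900.00 / 0.079 = 568,354.4304
Discount to today: PV = 568,354.4304 / (1 + 0.079)^5 = 568,354.4304 / 1.462538 = 388,608.26

388608.26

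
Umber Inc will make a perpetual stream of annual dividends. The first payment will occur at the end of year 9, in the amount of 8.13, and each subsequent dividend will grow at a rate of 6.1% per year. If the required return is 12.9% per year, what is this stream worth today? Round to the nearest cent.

Value at end of year 8: C₁ / (r − g) = 8.13 / (0.129 − 0.061) = 119.5588
Discount to today: PV = 119.5588 / (1 + 0.129)^8 = 119.5588 / 2.639682 = 45.29

45.29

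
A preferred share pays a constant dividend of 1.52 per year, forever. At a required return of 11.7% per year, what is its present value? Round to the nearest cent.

12.99

Level perpetuity: PV = C / r = 1.52 / 0.117 = 12.99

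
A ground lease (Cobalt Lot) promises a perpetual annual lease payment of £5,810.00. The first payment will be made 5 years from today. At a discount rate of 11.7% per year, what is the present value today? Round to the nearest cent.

Value at end of year 4: C / r = £5,810.00 / 0.117 = £49,658.1197
Discount to today: PV = £49,658.1197 / (1 + 0.117)^4 = £49,658.1197 / 1.556728 = £31,899.04

£31899.04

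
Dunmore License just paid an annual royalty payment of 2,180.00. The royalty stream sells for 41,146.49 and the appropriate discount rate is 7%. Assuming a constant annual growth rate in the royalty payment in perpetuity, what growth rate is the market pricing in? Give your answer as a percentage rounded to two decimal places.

P = D₀(1+g)/(r−g) ⇒ P(r−g) = D₀(1+g) ⇒ g(P+D₀) = P·r − D₀
g = (P·r − D₀)/(P + D₀) = (41,146.49×0.07 − 2,180.00) / (41,146.49 + 2,180.00) = 0.016162

1.62%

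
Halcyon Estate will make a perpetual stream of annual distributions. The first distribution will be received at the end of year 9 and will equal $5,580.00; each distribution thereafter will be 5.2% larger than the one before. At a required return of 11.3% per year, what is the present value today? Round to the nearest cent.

$38845.71

Value at end of year 8: C₁ / (r − g) = $5,580.00 / (0.113 − 0.052) = $91,475.4098
Discount to today: PV = $91,475.4098 / (1 + 0.113)^8 = $91,475.4098 / 2.354840 = $38,845.71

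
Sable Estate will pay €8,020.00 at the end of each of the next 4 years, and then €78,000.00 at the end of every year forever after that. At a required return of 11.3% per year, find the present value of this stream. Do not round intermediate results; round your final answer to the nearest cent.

€474539.70

PV of 4-year annuity: €8,020.00 × [1 − (1+0.113)^−4] / 0.113 = 24723.07536
Perpetuity value at year 4: €78,000.00 / 0.113 = 690265.48673
PV of perpetuity: 690265.48673 / (1+0.113)^4 = 449816.62413
Total PV = 24723.07536 + 449816.62413 = 474539.69949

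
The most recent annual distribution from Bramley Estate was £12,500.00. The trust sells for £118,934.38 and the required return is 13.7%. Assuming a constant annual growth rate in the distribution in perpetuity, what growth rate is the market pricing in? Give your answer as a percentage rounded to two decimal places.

P = D₀(1+g)/(r−g) ⇒ P(r−g) = D₀(1+g) ⇒ g(P+D₀) = P·r − D₀
g = (P·r − D₀)/(P + D₀) = (£118,934.38×0.137 − £12,500.00) / (£118,934.38 + £12,500.00) = 0.028866

2.89%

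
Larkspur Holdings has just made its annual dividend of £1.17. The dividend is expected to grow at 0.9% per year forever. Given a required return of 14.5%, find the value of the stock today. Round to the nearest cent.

£8.68

D₁ = D₀ × (1 + g) = £1.17 × 1.009 = £1.1805
Growing perpetuity: P = D₁ / (r − g) = £1.1805 / (0.145 − 0.009) = £8.68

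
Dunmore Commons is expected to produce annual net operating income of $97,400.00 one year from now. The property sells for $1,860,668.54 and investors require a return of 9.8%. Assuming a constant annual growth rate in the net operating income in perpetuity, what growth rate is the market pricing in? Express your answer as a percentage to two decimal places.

P = D₁/(r−g) ⇒ g = r − D₁/P = 0.098 − $97,400.00/$1,860,668.54 = 0.045653

4.57%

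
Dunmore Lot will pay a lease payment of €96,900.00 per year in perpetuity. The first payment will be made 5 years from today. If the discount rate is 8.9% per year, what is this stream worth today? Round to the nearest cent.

€774144.89

Value at end of year 4: C / r = €96,900.00 / 0.089 = €1,088,764.0449
Discount to today: PV = €1,088,764.0449 / (1 + 0.089)^4 = €1,088,764.0449 / 1.406409 = €774,144.89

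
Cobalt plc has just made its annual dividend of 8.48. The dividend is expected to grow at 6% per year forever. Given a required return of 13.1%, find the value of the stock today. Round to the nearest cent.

D₁ = D₀ × (1 + g) = 8.48 × 1.06 = 8.9888
Growing perpetuity: P = D₁ / (r − g) = 8.9888 / (0.131 − 0.06) = 126.60

126.60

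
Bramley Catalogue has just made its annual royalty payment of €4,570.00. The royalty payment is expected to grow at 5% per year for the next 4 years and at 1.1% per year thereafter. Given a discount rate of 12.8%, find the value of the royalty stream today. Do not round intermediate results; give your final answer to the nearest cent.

€44979.43

D_1 = 4798.50000
D_2 = 5038.42500
D_3 = 5290.34625
D_4 = 5554.86356
Terminal value at year 4: TV = D_4×(1+g_2)/(r−g_2) = 5615.96706/0.117 = 47999.71848
P_0 = D_1/(1+r)^1 + D_2/(1+r)^2 + D_3/(1+r)^3 + D_4/(1+r)^4 + TV/(1+r)^4
    = 4253.98936 + 3959.83052 + 3686.01245 + 3431.12861 + 29648.47034 = 44979.43129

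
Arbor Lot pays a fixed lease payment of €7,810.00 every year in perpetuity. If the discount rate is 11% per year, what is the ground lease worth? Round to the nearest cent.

€71000.00

Level perpetuity: PV = C / r = €7,810.00 / 0.11 = €71,000.00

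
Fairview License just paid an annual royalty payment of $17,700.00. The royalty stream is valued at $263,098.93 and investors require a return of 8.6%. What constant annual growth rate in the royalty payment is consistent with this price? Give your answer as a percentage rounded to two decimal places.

P = D₀(1+g)/(r−g) ⇒ P(r−g) = D₀(1+g) ⇒ g(P+D₀) = P·r − D₀
g = (P·r − D₀)/(P + D₀) = ($263,098.93×0.086 − $17,700.00) / ($263,098.93 + $17,700.00) = 0.017545

1.75%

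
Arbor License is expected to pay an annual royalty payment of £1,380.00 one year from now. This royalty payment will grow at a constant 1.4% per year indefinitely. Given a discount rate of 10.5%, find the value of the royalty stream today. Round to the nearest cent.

£15164.84

Growing perpetuity: P = D₁ / (r − g) = £1,380.0000 / (0.105 − 0.014) = £15,164.84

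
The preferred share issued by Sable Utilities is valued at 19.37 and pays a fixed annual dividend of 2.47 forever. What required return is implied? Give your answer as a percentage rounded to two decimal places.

P = C/r ⇒ r = C/P = 2.47/19.37 = 0.127517

12.75%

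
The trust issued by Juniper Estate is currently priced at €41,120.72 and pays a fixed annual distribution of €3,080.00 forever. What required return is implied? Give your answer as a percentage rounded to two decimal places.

P = C/r ⇒ r = C/P = €3,080.00/€41,120.72 = 0.074901

7.49%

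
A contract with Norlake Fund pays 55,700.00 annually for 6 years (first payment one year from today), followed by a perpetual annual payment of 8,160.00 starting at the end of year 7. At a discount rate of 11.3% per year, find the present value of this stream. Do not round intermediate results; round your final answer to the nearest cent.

PV of 6-year annuity: 55,700.00 × [1 − (1+0.113)^−6] / 0.113 = 233618.41418
Perpetuity value at year 6: 8,160.00 / 0.113 = 72212.38938
PV of perpetuity: 72212.38938 / (1+0.113)^6 = 37987.50141
Total PV = 233618.41418 + 37987.50141 = 271605.91559

271605.92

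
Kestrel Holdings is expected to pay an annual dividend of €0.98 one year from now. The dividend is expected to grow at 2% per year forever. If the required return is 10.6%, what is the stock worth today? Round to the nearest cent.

Growing perpetuity: P = D₁ / (r − g) = €0.9800 / (0.106 − 0.02) = €11.40

€11.40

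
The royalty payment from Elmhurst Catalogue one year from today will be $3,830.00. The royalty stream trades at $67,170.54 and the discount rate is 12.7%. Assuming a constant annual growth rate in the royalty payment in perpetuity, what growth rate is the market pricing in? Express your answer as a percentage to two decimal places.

7.00%

P = D₁/(r−g) ⇒ g = r − D₁/P = 0.127 − $3,830.00/$67,170.54 = 0.069981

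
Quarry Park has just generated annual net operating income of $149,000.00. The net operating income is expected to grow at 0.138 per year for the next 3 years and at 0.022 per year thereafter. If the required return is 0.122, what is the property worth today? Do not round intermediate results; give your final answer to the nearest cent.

$2048729.37

D_1 = 169562.00000
D_2 = 192961.55600
D_3 = 219590.25073
Terminal value at year 3: TV = D_3×(1+g_2)/(r−g_2) = 224421.23624/0.1 = 2244212.36244
P_0 = D_1/(1+r)^1 + D_2/(1+r)^2 + D_3/(1+r)^3 + TV/(1+r)^3
    = 151124.77718 + 153279.85422 + 155465.66319 + 1588859.07783 = 2048729.37243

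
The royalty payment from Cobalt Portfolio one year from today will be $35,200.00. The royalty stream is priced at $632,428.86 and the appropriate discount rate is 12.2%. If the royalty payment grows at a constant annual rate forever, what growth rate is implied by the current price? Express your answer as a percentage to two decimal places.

6.63%

P = D₁/(r−g) ⇒ g = r − D₁/P = 0.122 − $35,200.00/$632,428.86 = 0.066342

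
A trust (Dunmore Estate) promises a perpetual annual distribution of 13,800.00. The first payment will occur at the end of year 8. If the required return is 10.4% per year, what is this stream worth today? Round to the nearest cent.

66383.82

Value at end of year 7: C / r = 13,800.00 / 0.104 = 132,692.3077
Discount to today: PV = 132,692.3077 / (1 + 0.104)^7 = 132,692.3077 / 1.998865 = 66,383.82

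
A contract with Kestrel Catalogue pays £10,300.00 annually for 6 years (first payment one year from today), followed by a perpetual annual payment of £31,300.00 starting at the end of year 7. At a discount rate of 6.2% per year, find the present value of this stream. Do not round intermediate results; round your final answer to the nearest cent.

£402220.62

PV of 6-year annuity: £10,300.00 × [1 − (1+0.062)^−6] / 0.062 = 50331.73186
Perpetuity value at year 6: £31,300.00 / 0.062 = 504838.70968
PV of perpetuity: 504838.70968 / (1+0.062)^6 = 351888.88374
Total PV = 50331.73186 + 351888.88374 = 402220.61560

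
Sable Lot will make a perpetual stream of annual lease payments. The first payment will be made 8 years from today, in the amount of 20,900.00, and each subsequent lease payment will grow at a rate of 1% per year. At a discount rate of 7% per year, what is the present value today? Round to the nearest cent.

216924.49

Value at end of year 7: C₁ / (r − g) = 20,900.00 / (0.07 − 0.01) = 348,333.3333
Discount to today: PV = 348,333.3333 / (1 + 0.07)^7 = 348,333.3333 / 1.605781 = 216,924.49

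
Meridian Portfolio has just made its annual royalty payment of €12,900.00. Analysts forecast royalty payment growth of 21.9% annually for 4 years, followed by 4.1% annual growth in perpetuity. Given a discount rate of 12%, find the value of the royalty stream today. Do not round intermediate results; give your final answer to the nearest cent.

D_1 = 15725.10000
D_2 = 19168.89690
D_3 = 23366.88532
D_4 = 28484.23321
Terminal value at year 4: TV = D_4×(1+g_2)/(r−g_2) = 29652.08677/0.079 = 375342.87048
P_0 = D_1/(1+r)^1 + D_2/(1+r)^2 + D_3/(1+r)^3 + D_4/(1+r)^4 + TV/(1+r)^4
    = 14040.26786 + 15281.32725 + 16632.08742 + 18102.24515 + 238537.17979 = 302593.10747

€302593.11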